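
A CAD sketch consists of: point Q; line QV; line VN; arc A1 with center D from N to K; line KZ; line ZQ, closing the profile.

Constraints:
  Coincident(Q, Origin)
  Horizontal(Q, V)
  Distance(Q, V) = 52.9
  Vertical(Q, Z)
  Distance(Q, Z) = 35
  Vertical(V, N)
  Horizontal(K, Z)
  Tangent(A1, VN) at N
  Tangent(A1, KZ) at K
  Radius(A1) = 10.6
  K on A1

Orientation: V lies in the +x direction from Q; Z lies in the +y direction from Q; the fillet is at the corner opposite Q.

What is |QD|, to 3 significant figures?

48.8

Q is at the origin; QV is horizontal with |QV| = 52.9 and V on the +x side, so V = (52.9, 0.00). QZ is vertical with |QZ| = 35.0 and Z on the +y side, so Z = (0.00, 35.0). The virtual corner opposite Q is at (52.9, 35.0). The tangent condition forces DN to be normal to VN and tangency of A1 to KZ means the radius DK is perpendicular to KZ, with radius 10.6, so the center D sits 10.6 in from both sides at D = (42.3, 24.4). Then |QD| = |D − Q| = 48.8.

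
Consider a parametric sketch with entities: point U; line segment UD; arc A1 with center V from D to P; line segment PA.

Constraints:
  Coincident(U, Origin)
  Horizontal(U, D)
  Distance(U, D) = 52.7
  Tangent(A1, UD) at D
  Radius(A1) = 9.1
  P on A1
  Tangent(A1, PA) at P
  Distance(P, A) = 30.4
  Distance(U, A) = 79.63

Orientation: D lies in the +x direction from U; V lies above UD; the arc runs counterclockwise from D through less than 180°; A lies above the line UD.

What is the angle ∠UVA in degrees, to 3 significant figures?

137°

Checks: ∠(VD, DU) = 90.00° ✓; |VD| = 9.100 ✓; |VP| = 9.100 ✓; ∠(VP, PA) = 90.00° ✓; |PA| = 30.40 ✓; |UA| = 79.63 ✓.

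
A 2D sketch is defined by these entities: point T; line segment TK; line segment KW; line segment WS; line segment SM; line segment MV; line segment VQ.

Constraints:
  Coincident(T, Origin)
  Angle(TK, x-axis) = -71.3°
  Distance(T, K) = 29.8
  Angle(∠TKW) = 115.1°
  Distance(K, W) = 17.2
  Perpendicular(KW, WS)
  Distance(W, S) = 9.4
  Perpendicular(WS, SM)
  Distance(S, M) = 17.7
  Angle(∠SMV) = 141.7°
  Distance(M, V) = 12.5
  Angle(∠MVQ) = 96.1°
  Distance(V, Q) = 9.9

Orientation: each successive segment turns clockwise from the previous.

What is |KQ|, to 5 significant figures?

8.4002

∠SMV = 141.7° gives MV at 5.5000° from the x-axis; with |MV| = 12.5, V = (15.851, -19.898). ∠MVQ = 96.1° gives VQ at -78.400° from the x-axis; with |VQ| = 9.9, Q = (17.842, -29.596). Then |KQ| = |Q − K| = 8.4002.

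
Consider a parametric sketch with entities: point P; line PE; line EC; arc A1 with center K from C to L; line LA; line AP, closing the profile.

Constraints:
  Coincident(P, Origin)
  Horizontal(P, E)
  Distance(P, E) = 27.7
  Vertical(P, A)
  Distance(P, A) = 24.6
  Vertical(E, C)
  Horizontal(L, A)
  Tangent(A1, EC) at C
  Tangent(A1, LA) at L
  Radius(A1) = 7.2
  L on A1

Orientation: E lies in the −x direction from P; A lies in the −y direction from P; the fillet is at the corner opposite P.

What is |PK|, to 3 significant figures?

26.9

P is at the origin; P and E share the same y with |PE| = 27.7 and E on the −x side, so E = (-27.7, 0.00). PA is vertical with |PA| = 24.6 and A on the −y side, so A = (0.00, -24.6). The virtual corner opposite P is at (-27.7, -24.6). A1 meets EC tangentially, so KC is at right angles to EC and tangency of A1 to LA means the radius KL is perpendicular to LA, with radius 7.2, so the center K sits 7.2 in from both sides at K = (-20.5, -17.4). Then |PK| = |K − P| = 26.9.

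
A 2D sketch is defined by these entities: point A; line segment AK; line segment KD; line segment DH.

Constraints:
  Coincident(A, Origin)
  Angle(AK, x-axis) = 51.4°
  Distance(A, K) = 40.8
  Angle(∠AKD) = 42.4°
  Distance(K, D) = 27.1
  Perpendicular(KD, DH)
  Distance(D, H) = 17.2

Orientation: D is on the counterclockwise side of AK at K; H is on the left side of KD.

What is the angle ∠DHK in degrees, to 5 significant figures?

57.597°

A is at the origin; AK runs at 51.4° with length 40.8, so K = 40.8·(cos 51.4°, sin 51.4°) = (25.454, 31.886). ∠AKD = 42.4°, so KD runs at 51.4° + (180° − 42.4°) = 189.00° from the x-axis; with |KD| = 27.1, D = K + 27.1·(cos 189.00°, sin 189.00°) = (-1.3121, 27.647). The perpendicularity gives DH at right angles to KD; with |DH| = 17.2 on the left of KD, H = D + 17.2·(0.15643, -0.98769) = (1.3786, 10.658). Then cos ∠DHK = HD·HK / (|HD||HK|), giving 57.597°.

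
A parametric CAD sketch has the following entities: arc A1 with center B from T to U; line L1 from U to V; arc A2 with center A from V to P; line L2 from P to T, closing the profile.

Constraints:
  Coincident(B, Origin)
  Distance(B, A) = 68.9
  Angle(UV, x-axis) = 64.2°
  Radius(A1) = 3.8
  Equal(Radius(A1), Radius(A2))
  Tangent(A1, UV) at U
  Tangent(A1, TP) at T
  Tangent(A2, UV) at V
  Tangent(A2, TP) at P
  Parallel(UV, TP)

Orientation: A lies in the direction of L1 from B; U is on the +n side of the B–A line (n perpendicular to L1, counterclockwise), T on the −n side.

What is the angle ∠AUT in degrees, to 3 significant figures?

86.8°

The slot axis is L1's direction at 64.2°, so u = (cos 64.2°, sin 64.2°) = (0.435, 0.900) and n = (−sin 64.2°, cos 64.2°) = (-0.900, 0.435). B is at the origin and A lies 68.9 along u from B, so A = 68.9·u = (30.0, 62.0). Tangency of A1 to both parallel lines with radius 3.8 puts U and T at B ± 3.8·n: U = (-3.42, 1.65), T = (3.42, -1.65). Then cos ∠AUT = UA·UT / (|UA||UT|), giving 86.8°.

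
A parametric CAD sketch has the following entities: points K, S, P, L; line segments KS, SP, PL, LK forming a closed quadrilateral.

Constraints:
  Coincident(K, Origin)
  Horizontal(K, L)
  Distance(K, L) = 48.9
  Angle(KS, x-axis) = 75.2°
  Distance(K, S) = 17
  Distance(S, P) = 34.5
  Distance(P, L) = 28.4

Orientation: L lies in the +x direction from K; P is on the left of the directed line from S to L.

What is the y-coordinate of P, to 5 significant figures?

26.007

K is at the origin; KL is horizontal with |KL| = 48.9 and L in +x, so L = (48.9, 0). KS runs at 75.2° with |KS| = 17.0, so S = (4.3426, 16.436). P is determined by |SP| = 34.5 and |PL| = 28.4 together: it lies at the intersection of circle(S, 34.5) and circle(L, 28.4). With |SL| = 47.492, the foot of the radical line on SL is 27.786 from S and the perpendicular offset is √(34.5² − 27.786²) = 20.450. Taking the left-of-SL solution: P = (37.489, 26.007).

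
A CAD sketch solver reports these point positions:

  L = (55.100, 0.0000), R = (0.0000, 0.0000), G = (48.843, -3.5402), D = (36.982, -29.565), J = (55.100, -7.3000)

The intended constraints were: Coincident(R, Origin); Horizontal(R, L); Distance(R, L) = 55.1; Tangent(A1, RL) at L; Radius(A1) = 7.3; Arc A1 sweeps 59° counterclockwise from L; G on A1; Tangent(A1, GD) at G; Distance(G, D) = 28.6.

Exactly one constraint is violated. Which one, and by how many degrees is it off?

Tangent(A1, GD) at G — off by 6.50°.

R = (0.00, 0.00) ✓; R.y = 0.00, L.y = 0.00 ✓; |RL| = 55.10 ✓; ∠(JL, LR) = 90.00° ✓; |JL| = 7.300 ✓; bearing(J→G) − bearing(J→L) = 59.00° ✓; |JG| = 7.300 ✓; ∠(JG, GD) = 83.50° ✗; |GD| = 28.60 ✓.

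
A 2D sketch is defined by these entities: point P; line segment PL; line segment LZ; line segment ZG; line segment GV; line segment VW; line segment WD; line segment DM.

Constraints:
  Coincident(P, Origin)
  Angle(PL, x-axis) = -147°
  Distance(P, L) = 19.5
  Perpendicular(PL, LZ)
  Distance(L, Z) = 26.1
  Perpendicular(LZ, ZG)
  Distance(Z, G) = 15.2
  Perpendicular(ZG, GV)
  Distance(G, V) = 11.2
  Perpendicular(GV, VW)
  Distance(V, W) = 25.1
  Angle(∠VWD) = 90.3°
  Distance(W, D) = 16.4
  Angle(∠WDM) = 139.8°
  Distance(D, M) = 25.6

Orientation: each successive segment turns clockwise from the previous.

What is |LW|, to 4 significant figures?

17.89

P is at the origin; PL runs at -147.0° with length 19.5, so L = (-16.35, -10.62). The perpendicularity gives LZ at right angles to PL, so LZ runs at 123.0°; with |LZ| = 26.1, Z = (-30.57, 11.27). LZ ⟂ ZG, so ZG runs at 33.00°; with |ZG| = 15.2, G = (-17.82, 19.55). The perpendicularity gives GV at right angles to ZG, so GV runs at -57.00°; with |GV| = 11.2, V = (-11.72, 10.15). GV ⟂ VW, so VW runs at -147.0°; with |VW| = 25.1, W = (-32.77, -3.516). Then |LW| = |W − L| = 17.89.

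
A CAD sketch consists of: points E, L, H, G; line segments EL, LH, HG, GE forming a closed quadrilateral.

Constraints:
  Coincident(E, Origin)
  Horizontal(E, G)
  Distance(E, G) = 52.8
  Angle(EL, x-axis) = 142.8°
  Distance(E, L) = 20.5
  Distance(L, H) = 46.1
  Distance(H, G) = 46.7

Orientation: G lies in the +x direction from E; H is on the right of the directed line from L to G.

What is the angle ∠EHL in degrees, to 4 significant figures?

10.79°

Checks: E.y = 0.00, G.y = 0.00 ✓; |LH| = 46.10 ✓; |HG| = 46.70 ✓.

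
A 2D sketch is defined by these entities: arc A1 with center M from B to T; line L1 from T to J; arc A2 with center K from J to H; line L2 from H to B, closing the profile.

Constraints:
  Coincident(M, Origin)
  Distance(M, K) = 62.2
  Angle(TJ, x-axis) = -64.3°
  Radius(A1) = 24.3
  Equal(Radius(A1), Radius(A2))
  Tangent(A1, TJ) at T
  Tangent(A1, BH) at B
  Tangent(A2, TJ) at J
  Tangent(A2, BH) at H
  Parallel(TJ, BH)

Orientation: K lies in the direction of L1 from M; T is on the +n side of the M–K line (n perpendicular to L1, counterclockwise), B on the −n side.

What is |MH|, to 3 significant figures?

66.8

The slot axis is L1's direction at -64.3°, so u = (cos -64.3°, sin -64.3°) = (0.434, -0.901) and n = (−sin -64.3°, cos -64.3°) = (0.901, 0.434). M is at the origin and K lies 62.2 along u from M, so K = 62.2·u = (27.0, -56.0). Tangency of A1 to both parallel lines with radius 24.3 puts T and B at M ± 24.3·n: T = (21.9, 10.5), B = (-21.9, -10.5). Equal radii place J and H the same way about K: J = K + 24.3·n = (48.9, -45.5), H = K − 24.3·n = (5.08, -66.6). Then |MH| = |H − M| = 66.8.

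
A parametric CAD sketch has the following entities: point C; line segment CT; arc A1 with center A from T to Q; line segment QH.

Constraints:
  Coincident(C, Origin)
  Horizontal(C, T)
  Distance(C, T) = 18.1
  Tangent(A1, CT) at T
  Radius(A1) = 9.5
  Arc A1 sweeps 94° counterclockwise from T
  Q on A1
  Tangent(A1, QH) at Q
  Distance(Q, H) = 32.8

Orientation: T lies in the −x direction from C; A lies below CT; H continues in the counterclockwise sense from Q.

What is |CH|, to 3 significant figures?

49.8

C is at the origin; C and T share the same y with |CT| = 18.1 and T on the −x side, so T = (-18.1, 0.00). A1 meets CT tangentially, so AT is at right angles to CT, so A = T + (0, -9.5) = (-18.1, -9.50). On A1, T sits at bearing 90° from A; a 94° counterclockwise sweep puts Q at bearing 184°, so Q = A + 9.5·(cos 184°, sin 184°) = (-27.6, -10.2). Tangency of A1 to QH means the radius AQ is perpendicular to QH, so QH runs along (−sin 184°, cos 184°); with |QH| = 32.8, H = (-25.3, -42.9). Then |CH| = |H − C| = 49.8.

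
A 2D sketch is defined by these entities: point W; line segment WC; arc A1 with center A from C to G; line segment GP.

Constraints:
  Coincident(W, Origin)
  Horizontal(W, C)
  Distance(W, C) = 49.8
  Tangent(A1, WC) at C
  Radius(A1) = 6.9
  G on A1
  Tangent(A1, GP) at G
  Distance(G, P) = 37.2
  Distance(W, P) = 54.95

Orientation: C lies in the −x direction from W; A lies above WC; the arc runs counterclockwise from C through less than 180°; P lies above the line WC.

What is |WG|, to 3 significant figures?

43.4

Checks: |AG| = 6.900 ✓; ∠(AG, GP) = 90.00° ✓; |GP| = 37.20 ✓; |WP| = 54.95 ✓.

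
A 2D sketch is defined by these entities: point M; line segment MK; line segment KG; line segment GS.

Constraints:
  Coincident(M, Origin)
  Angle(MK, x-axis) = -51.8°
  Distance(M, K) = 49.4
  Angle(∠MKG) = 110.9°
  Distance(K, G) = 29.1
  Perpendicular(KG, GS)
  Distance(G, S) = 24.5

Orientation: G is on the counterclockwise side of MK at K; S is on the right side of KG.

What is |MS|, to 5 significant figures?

84.702

∠MKG = 110.9°, so KG runs at -51.8° + (180° − 110.9°) = 17.300° from the x-axis; with |KG| = 29.1, G = K + 29.1·(cos 17.300°, sin 17.300°) = (58.333, -30.168). KG ⟂ GS; with |GS| = 24.5 on the right of KG, S = G + 24.5·(0.29737, -0.95476) = (65.619, -53.559). Then |MS| = |S − M| = 84.702.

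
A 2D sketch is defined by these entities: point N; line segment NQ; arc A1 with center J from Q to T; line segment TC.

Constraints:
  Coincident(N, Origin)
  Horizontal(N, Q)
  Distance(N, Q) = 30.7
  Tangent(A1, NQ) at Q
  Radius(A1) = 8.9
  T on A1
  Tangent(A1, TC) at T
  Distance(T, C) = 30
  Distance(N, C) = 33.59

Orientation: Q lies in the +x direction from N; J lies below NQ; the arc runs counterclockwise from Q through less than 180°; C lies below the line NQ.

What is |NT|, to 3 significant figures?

23.2

N is at the origin; NQ is horizontal with |NQ| = 30.7 and Q on the +x side, so Q = (30.7, 0.00). Tangency of A1 to NQ means the radius JQ is perpendicular to NQ, so J = Q + (0, -8.9) = (30.7, -8.90). Since JT ⟂ TC (tangency), |JC| = √(8.9² + 30.0²) = 31.3 regardless of where T sits on A1. So C lies on both circle(N, 33.59) and circle(J, 31.3); the below-NQ intersection is C = (9.75, -32.1). T is the foot of the tangent from C: T = (22.7, -5.07).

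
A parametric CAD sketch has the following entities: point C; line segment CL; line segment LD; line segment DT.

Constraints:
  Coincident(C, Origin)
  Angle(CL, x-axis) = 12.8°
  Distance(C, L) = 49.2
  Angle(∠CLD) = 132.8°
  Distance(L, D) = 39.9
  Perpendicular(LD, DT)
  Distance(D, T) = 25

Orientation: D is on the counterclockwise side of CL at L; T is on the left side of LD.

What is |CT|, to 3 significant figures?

74.2

C is at the origin; CL runs at 12.8° with length 49.2, so L = 49.2·(cos 12.8°, sin 12.8°) = (48.0, 10.9). ∠CLD = 132.8°, so LD runs at 12.8° + (180° − 132.8°) = 60.0° from the x-axis; with |LD| = 39.9, D = L + 39.9·(cos 60.0°, sin 60.0°) = (67.9, 45.5). LD ⟂ DT; with |DT| = 25.0 on the left of LD, T = D + 25.0·(-0.866, 0.500) = (46.3, 58.0). Then |CT| = |T − C| = 74.2.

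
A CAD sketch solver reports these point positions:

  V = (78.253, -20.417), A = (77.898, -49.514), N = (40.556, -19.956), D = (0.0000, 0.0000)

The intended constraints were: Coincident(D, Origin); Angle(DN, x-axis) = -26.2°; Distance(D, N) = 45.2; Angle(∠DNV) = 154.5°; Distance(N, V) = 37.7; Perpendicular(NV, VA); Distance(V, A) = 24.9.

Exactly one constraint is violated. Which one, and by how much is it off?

Distance(V, A) = 24.9 — off by 4.20.

D = (0.00, 0.00) ✓; DN at -26.20° ✓; |DN| = 45.20 ✓; ∠DNV = 154.5° ✓; |NV| = 37.70 ✓; ∠(NV, VA) = 90.00° ✓; |VA| = 29.10 ✗.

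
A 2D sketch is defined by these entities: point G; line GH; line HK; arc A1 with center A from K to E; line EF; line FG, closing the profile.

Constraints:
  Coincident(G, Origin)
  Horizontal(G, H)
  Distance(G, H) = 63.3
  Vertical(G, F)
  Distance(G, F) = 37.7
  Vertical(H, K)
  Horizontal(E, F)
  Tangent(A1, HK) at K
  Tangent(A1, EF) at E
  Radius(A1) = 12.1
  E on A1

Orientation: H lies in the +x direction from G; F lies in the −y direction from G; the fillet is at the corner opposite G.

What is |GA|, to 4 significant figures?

57.24

G is at the origin; G and H share the same y with |GH| = 63.3 and H on the +x side, so H = (63.30, 0.000). GF is vertical with |GF| = 37.7 and F on the −y side, so F = (0.000, -37.70). The virtual corner opposite G is at (63.30, -37.70). Tangency of A1 to HK means the radius AK is perpendicular to HK and tangency of A1 to EF means the radius AE is perpendicular to EF, with radius 12.1, so the center A sits 12.1 in from both sides at A = (51.20, -25.60). Then |GA| = |A − G| = 57.24.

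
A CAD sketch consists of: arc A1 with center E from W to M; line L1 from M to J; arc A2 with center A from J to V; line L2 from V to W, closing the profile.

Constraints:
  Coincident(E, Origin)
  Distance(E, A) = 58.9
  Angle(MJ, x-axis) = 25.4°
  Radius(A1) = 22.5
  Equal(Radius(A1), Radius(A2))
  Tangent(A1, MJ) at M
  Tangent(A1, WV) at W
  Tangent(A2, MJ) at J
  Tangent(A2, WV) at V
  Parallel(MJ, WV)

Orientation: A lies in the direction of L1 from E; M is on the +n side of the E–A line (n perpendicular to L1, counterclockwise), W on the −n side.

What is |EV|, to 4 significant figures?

63.05

The slot axis is L1's direction at 25.4°, so u = (cos 25.4°, sin 25.4°) = (0.9033, 0.4289) and n = (−sin 25.4°, cos 25.4°) = (-0.4289, 0.9033). E is at the origin and A lies 58.9 along u from E, so A = 58.9·u = (53.21, 25.26). Tangency of A1 to both parallel lines with radius 22.5 puts M and W at E ± 22.5·n: M = (-9.651, 20.33), W = (9.651, -20.33). Equal radii place J and V the same way about A: J = A + 22.5·n = (43.56, 45.59), V = A − 22.5·n = (62.86, 4.939). Then |EV| = |V − E| = 63.05.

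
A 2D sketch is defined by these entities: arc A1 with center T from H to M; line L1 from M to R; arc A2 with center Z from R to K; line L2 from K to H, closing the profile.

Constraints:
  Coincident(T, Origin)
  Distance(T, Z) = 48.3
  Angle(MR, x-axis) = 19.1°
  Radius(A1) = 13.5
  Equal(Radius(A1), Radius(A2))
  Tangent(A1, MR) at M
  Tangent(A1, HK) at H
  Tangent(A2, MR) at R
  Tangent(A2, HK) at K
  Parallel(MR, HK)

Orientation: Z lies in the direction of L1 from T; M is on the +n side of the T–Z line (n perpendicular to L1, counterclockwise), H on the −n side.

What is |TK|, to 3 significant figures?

50.2

The slot axis is L1's direction at 19.1°, so u = (cos 19.1°, sin 19.1°) = (0.945, 0.327) and n = (−sin 19.1°, cos 19.1°) = (-0.327, 0.945). T is at the origin and Z lies 48.3 along u from T, so Z = 48.3·u = (45.6, 15.8). Tangency of A1 to both parallel lines with radius 13.5 puts M and H at T ± 13.5·n: M = (-4.42, 12.8), H = (4.42, -12.8). Equal radii place R and K the same way about Z: R = Z + 13.5·n = (41.2, 28.6), K = Z − 13.5·n = (50.1, 3.05). Then |TK| = |K − T| = 50.2.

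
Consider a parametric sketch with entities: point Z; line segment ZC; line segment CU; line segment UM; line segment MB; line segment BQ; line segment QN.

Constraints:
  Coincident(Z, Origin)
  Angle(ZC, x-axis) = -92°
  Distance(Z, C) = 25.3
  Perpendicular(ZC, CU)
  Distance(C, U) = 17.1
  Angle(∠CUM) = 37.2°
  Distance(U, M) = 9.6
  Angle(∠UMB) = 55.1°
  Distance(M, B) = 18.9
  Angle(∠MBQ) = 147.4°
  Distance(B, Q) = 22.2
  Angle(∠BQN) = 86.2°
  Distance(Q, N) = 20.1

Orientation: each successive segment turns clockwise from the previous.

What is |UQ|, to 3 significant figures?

32.4

∠UMB = 55.1° gives MB at -89.7° from the x-axis; with |MB| = 18.9, B = (-10.0, -38.1). ∠MBQ = 147.4° gives BQ at -122° from the x-axis; with |BQ| = 22.2, Q = (-21.9, -56.8). Then |UQ| = |Q − U| = 32.4.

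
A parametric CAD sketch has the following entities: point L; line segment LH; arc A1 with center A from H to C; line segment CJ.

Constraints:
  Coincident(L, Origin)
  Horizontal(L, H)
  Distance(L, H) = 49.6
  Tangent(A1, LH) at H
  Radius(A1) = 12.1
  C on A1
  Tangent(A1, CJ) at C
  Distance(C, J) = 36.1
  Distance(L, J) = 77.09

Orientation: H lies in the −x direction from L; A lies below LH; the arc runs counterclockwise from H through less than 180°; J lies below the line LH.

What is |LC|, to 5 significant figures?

62.991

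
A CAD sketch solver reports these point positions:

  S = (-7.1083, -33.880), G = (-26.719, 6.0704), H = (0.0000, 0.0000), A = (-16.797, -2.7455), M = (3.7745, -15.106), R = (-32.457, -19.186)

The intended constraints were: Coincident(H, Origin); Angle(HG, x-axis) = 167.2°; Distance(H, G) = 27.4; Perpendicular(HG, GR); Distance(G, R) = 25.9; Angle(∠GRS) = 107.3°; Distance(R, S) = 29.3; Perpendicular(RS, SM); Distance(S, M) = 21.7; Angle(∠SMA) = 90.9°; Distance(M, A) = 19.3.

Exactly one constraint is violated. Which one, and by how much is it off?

Distance(M, A) = 19.3 — off by 4.70.

H = (0.00, 0.00) ✓; HG at 167.2° ✓; |HG| = 27.40 ✓; ∠(HG, GR) = 90.00° ✓; |GR| = 25.90 ✓; ∠GRS = 107.3° ✓; |RS| = 29.30 ✓; ∠(RS, SM) = 90.00° ✓; |SM| = 21.70 ✓; ∠SMA = 90.90° ✓; |MA| = 24.00 ✗.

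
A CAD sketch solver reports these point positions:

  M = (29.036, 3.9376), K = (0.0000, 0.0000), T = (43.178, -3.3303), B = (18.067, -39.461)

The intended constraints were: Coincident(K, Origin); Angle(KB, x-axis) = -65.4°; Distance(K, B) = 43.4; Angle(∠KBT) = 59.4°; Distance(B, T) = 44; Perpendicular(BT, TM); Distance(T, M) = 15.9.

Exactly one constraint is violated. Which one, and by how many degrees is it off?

Perpendicular(BT, TM) — off by 7.60°.

K = (0.00, 0.00) ✓; KB at -65.40° ✓; |KB| = 43.40 ✓; ∠KBT = 59.40° ✓; |BT| = 44.00 ✓; ∠(BT, TM) = 97.60° ✗; |TM| = 15.90 ✓.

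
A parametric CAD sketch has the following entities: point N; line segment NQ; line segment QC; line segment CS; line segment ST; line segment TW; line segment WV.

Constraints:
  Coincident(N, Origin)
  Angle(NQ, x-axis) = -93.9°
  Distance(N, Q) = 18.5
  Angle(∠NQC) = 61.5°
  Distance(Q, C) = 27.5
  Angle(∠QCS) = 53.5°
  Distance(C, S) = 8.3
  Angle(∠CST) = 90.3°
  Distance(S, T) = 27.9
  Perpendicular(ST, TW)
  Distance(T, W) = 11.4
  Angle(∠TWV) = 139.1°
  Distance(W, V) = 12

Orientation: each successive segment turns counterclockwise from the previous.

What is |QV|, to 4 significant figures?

28.49

N is at the origin; NQ runs at -93.9° with length 18.5, so Q = (-1.258, -18.46). ∠NQC = 61.5° gives QC at 24.60° from the x-axis; with |QC| = 27.5, C = (23.75, -7.009). ∠QCS = 53.5° gives CS at 151.1° from the x-axis; with |CS| = 8.3, S = (16.48, -2.998). ∠CST = 90.3° gives ST at -119.2° from the x-axis; with |ST| = 27.9, T = (2.868, -27.35). The perpendicularity gives TW at right angles to ST, so TW runs at -29.20°; with |TW| = 11.4, W = (12.82, -32.91). ∠TWV = 139.1° gives WV at 11.70° from the x-axis; with |WV| = 12.0, V = (24.57, -30.48). Then |QV| = |V − Q| = 28.49.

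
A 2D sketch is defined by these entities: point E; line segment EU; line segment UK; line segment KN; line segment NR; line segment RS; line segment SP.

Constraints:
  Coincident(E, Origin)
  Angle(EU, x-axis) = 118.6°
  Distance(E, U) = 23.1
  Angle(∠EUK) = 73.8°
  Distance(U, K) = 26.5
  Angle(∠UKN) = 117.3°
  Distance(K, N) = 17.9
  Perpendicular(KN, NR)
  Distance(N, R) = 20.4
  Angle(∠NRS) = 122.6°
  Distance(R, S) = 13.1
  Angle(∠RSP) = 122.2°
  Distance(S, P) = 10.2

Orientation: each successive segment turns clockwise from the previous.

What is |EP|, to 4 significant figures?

13.77

∠NRS = 122.6° gives RS at 162.3° from the x-axis; with |RS| = 13.1, S = (-1.918, 3.152). ∠RSP = 122.2° gives SP at 104.5° from the x-axis; with |SP| = 10.2, P = (-4.472, 13.03). Then |EP| = |P − E| = 13.77.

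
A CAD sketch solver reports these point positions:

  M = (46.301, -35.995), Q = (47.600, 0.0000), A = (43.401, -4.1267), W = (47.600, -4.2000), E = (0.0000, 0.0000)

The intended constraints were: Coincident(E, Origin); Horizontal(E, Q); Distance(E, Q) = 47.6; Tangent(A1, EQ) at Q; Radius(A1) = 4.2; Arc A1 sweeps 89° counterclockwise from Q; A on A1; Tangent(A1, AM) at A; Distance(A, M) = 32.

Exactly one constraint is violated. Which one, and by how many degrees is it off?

Tangent(A1, AM) at A — off by 6.20°.

E = (0.00, 0.00) ✓; E.y = 0.00, Q.y = 0.00 ✓; |EQ| = 47.60 ✓; ∠(WQ, QE) = 90.00° ✓; |WQ| = 4.200 ✓; bearing(W→A) − bearing(W→Q) = 89.00° ✓; |WA| = 4.200 ✓; ∠(WA, AM) = 83.80° ✗; |AM| = 32.00 ✓.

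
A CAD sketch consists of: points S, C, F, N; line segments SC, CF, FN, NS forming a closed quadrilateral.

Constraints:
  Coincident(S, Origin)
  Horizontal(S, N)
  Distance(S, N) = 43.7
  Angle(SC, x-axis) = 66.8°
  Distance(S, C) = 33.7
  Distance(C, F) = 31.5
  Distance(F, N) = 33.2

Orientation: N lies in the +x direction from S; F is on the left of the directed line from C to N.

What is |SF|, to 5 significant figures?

55.670

S is at the origin; S and N share the same y with |SN| = 43.7 and N in +x, so N = (43.7, 0). SC runs at 66.8° with |SC| = 33.7, so C = (13.276, 30.975). F is determined by |CF| = 31.5 and |FN| = 33.2 together: it lies at the intersection of circle(C, 31.5) and circle(N, 33.2). With |CN| = 43.417, the foot of the radical line on CN is 20.442 from C and the perpendicular offset is √(31.5² − 20.442²) = 23.966. Taking the left-of-CN solution: F = (44.698, 33.185).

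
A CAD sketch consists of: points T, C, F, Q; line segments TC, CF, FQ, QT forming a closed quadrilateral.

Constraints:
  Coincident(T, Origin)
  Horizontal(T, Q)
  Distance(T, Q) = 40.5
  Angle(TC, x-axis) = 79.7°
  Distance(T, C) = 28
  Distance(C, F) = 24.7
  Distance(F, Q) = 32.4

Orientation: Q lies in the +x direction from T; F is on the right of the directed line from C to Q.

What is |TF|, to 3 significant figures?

8.80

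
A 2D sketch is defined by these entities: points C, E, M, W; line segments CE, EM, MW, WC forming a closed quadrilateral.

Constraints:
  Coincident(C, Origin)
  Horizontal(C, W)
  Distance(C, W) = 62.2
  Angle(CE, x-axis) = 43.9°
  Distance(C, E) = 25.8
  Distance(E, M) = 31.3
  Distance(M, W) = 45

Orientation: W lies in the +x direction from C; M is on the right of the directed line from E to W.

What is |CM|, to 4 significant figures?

23.45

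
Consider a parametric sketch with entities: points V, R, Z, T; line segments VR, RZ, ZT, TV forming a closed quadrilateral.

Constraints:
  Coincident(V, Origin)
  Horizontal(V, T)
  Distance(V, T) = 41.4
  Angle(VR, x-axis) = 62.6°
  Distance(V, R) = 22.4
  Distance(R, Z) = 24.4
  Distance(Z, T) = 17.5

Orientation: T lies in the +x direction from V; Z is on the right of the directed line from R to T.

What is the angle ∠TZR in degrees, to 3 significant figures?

123°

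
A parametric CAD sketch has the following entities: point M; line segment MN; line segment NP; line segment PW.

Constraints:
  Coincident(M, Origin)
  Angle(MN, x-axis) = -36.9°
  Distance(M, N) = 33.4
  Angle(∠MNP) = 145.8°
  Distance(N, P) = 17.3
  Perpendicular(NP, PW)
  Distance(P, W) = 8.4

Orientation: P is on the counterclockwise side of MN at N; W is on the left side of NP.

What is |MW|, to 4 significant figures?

46.11

M is at the origin; MN runs at -36.9° with length 33.4, so N = 33.4·(cos -36.9°, sin -36.9°) = (26.71, -20.05). ∠MNP = 145.8°, so NP runs at -36.9° + (180° − 145.8°) = -2.700° from the x-axis; with |NP| = 17.3, P = N + 17.3·(cos -2.700°, sin -2.700°) = (43.99, -20.87). NP is perpendicular to PW; with |PW| = 8.4 on the left of NP, W = P + 8.4·(0.04711, 0.9989) = (44.39, -12.48). Then |MW| = |W − M| = 46.11.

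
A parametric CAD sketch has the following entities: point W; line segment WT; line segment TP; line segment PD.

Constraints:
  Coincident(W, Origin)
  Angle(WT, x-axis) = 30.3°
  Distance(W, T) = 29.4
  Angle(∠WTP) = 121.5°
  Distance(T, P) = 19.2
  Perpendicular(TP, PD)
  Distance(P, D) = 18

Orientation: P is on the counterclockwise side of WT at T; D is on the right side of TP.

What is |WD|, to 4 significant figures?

55.22

W is at the origin; WT runs at 30.3° with length 29.4, so T = 29.4·(cos 30.3°, sin 30.3°) = (25.38, 14.83). ∠WTP = 121.5°, so TP runs at 30.3° + (180° − 121.5°) = 88.80° from the x-axis; with |TP| = 19.2, P = T + 19.2·(cos 88.80°, sin 88.80°) = (25.79, 34.03). TP is perpendicular to PD; with |PD| = 18.0 on the right of TP, D = P + 18.0·(0.9998, -0.02094) = (43.78, 33.65). Then |WD| = |D − W| = 55.22.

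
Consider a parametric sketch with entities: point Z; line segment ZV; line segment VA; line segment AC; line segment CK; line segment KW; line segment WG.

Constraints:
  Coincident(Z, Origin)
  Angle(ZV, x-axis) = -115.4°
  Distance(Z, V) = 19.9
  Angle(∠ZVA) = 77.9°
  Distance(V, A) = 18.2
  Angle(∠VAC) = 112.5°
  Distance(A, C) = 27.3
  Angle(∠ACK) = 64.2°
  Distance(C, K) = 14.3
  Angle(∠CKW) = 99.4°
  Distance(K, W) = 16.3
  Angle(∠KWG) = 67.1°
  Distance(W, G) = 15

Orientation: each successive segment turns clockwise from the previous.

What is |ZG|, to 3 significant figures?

23.9

∠CKW = 99.4° gives KW at -121° from the x-axis; with |KW| = 16.3, W = (-13.6, -3.78). ∠KWG = 67.1° gives WG at 126° from the x-axis; with |WG| = 15.0, G = (-22.3, 8.40). Then |ZG| = |G − Z| = 23.9.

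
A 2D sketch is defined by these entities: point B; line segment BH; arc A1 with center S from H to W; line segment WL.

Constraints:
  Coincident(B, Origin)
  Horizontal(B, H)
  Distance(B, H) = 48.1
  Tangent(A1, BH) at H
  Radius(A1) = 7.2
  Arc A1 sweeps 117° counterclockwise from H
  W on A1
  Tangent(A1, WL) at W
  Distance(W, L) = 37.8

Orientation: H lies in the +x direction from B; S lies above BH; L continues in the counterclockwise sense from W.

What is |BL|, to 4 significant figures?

57.83

B is at the origin; BH is horizontal with |BH| = 48.1 and H on the +x side, so H = (48.10, 0.000). Since A1 is tangent to BH there, SH ⟂ BH, so S = H + (0, 7.2) = (48.10, 7.200). On A1, H sits at bearing -90° from S; a 117° counterclockwise sweep puts W at bearing 27°, so W = S + 7.2·(cos 27°, sin 27°) = (54.52, 10.47). Since A1 is tangent to WL there, SW ⟂ WL, so WL runs along (−sin 27°, cos 27°); with |WL| = 37.8, L = (37.35, 44.15). Then |BL| = |L − B| = 57.83.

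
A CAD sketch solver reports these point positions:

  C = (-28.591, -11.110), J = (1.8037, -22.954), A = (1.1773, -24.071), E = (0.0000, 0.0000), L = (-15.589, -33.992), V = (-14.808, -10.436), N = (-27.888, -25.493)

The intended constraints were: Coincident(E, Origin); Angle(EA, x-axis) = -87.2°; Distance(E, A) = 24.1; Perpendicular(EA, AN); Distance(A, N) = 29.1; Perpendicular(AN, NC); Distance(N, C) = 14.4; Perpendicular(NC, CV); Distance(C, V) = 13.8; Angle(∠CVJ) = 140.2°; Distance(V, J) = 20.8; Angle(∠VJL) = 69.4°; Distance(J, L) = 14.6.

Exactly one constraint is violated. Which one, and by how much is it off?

Distance(J, L) = 14.6 — off by 6.00.

E = (0.00, 0.00) ✓; EA at -87.20° ✓; |EA| = 24.10 ✓; ∠(EA, AN) = 90.00° ✓; |AN| = 29.10 ✓; ∠(AN, NC) = 90.00° ✓; |NC| = 14.40 ✓; ∠(NC, CV) = 90.00° ✓; |CV| = 13.80 ✓; ∠CVJ = 140.2° ✓; |VJ| = 20.80 ✓; ∠VJL = 69.40° ✓; |JL| = 20.60 ✗.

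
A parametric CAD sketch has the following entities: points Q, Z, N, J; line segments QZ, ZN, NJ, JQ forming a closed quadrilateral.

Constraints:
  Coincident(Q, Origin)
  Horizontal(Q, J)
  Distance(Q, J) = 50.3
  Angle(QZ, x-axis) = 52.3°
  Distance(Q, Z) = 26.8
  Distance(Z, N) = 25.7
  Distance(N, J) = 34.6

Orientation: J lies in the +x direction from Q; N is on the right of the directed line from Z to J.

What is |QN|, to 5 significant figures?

16.612

Q is at the origin; Q and J share the same y with |QJ| = 50.3 and J in +x, so J = (50.3, 0). QZ runs at 52.3° with |QZ| = 26.8, so Z = (16.389, 21.205). N is determined by |ZN| = 25.7 and |NJ| = 34.6 together: it lies at the intersection of circle(Z, 25.7) and circle(J, 34.6). With |ZJ| = 39.995, the foot of the radical line on ZJ is 13.288 from Z and the perpendicular offset is √(25.7² − 13.288²) = 21.998. Taking the right-of-ZJ solution: N = (15.993, -4.4922).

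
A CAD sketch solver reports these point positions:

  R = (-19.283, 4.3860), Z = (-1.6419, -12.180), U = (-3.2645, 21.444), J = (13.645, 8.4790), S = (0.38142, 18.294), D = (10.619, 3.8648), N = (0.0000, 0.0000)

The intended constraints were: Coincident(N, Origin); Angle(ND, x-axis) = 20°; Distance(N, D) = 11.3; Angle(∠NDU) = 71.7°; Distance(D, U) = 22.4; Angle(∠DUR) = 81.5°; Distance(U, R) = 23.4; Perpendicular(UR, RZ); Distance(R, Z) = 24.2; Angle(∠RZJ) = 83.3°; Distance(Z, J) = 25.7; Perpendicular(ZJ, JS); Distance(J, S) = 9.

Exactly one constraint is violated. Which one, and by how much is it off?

Distance(J, S) = 9 — off by 7.50.

N = (0.00, 0.00) ✓; ND at 20.00° ✓; |ND| = 11.30 ✓; ∠NDU = 71.70° ✓; |DU| = 22.40 ✓; ∠DUR = 81.50° ✓; |UR| = 23.40 ✓; ∠(UR, RZ) = 90.00° ✓; |RZ| = 24.20 ✓; ∠RZJ = 83.30° ✓; |ZJ| = 25.70 ✓; ∠(ZJ, JS) = 90.00° ✓; |JS| = 16.50 ✗.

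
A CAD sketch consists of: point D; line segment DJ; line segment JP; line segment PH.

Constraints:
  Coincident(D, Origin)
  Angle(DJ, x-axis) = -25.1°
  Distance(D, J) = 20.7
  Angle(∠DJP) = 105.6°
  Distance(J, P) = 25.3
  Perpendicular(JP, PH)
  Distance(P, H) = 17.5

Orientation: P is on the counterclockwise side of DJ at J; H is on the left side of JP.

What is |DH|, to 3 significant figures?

31.0

∠DJP = 105.6°, so JP runs at -25.1° + (180° − 105.6°) = 49.3° from the x-axis; with |JP| = 25.3, P = J + 25.3·(cos 49.3°, sin 49.3°) = (35.2, 10.4). JP is perpendicular to PH; with |PH| = 17.5 on the left of JP, H = P + 17.5·(-0.758, 0.652) = (22.0, 21.8). Then |DH| = |H − D| = 31.0.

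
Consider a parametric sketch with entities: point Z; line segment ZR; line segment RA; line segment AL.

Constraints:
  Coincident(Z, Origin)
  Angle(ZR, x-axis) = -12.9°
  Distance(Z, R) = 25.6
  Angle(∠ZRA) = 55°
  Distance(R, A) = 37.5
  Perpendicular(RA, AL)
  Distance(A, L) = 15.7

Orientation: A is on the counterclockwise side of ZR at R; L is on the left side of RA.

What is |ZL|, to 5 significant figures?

23.417

Z is at the origin; ZR runs at -12.9° with length 25.6, so R = 25.6·(cos -12.9°, sin -12.9°) = (24.954, -5.7152). ∠ZRA = 55.0°, so RA runs at -12.9° + (180° − 55.0°) = 112.10° from the x-axis; with |RA| = 37.5, A = R + 37.5·(cos 112.10°, sin 112.10°) = (10.845, 29.030). RA is perpendicular to AL; with |AL| = 15.7 on the left of RA, L = A + 15.7·(-0.92653, -0.37622) = (-3.7010, 23.123). Then |ZL| = |L − Z| = 23.417.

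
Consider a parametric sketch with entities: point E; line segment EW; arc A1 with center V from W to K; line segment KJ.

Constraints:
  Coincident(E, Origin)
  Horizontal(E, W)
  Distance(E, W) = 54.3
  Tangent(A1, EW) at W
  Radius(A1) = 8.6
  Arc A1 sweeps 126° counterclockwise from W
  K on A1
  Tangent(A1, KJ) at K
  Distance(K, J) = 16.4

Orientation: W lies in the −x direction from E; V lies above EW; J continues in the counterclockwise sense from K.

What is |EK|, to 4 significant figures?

49.27

Since A1 is tangent to EW there, VW ⟂ EW, so V = W + (0, 8.6) = (-54.30, 8.600). On A1, W sits at bearing -90° from V; a 126° counterclockwise sweep puts K at bearing 36°, so K = V + 8.6·(cos 36°, sin 36°) = (-47.34, 13.65). Then |EK| = |K − E| = 49.27.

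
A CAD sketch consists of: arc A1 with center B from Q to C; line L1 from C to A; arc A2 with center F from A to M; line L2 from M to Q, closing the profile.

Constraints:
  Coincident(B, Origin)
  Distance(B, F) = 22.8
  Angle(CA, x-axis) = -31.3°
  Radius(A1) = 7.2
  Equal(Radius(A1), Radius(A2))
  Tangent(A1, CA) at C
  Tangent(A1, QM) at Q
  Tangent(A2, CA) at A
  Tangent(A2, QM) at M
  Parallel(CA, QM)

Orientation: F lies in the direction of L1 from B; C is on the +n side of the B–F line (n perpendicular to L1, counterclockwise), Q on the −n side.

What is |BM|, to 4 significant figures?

23.91

The slot axis is L1's direction at -31.3°, so u = (cos -31.3°, sin -31.3°) = (0.8545, -0.5195) and n = (−sin -31.3°, cos -31.3°) = (0.5195, 0.8545). B is at the origin and F lies 22.8 along u from B, so F = 22.8·u = (19.48, -11.85). Tangency of A1 to both parallel lines with radius 7.2 puts C and Q at B ± 7.2·n: C = (3.741, 6.152), Q = (-3.741, -6.152). Equal radii place A and M the same way about F: A = F + 7.2·n = (23.22, -5.693), M = F − 7.2·n = (15.74, -18.00). Then |BM| = |M − B| = 23.91.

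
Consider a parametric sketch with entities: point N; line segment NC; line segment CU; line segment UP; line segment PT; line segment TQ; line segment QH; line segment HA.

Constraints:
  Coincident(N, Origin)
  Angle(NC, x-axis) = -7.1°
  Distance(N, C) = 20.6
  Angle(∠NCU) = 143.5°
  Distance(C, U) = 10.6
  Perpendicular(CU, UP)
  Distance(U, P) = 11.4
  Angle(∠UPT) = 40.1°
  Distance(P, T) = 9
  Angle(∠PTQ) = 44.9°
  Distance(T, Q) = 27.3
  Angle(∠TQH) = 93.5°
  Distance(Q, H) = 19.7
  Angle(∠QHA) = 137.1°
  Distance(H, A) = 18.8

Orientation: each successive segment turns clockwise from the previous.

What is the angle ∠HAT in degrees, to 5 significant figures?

65.256°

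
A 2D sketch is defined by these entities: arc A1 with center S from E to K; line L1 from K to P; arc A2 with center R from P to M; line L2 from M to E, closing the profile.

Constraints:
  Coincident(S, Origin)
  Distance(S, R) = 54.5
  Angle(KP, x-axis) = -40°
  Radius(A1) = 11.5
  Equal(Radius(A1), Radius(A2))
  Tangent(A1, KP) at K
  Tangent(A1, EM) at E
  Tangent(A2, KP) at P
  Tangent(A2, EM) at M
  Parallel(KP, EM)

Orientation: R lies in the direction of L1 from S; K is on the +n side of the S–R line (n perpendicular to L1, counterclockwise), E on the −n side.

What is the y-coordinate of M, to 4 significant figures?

-43.84

Tangency of A1 to both parallel lines with radius 11.5 puts K and E at S ± 11.5·n: K = (7.392, 8.810), E = (-7.392, -8.810). Equal radii place P and M the same way about R: P = R + 11.5·n = (49.14, -26.22), M = R − 11.5·n = (34.36, -43.84). So M.y = -43.84.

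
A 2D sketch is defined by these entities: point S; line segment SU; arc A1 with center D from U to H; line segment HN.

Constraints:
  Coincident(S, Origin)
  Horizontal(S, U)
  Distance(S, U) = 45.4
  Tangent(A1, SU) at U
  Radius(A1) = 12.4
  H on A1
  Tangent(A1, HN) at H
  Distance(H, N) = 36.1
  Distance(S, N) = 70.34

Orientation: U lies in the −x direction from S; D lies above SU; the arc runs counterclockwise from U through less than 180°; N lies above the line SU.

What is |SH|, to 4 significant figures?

38.36

S is at the origin; SU is horizontal with |SU| = 45.4 and U on the −x side, so U = (-45.40, 0.000). A1 meets SU tangentially, so DU is at right angles to SU, so D = U + (0, 12.4) = (-45.40, 12.40). Since DH ⟂ HN (tangency), |DN| = √(12.4² + 36.1²) = 38.17 regardless of where H sits on A1. So N lies on both circle(S, 70.34) and circle(D, 38.17); the above-SU intersection is N = (-49.07, 50.39). H is the foot of the tangent from N: H = (-34.11, 17.54).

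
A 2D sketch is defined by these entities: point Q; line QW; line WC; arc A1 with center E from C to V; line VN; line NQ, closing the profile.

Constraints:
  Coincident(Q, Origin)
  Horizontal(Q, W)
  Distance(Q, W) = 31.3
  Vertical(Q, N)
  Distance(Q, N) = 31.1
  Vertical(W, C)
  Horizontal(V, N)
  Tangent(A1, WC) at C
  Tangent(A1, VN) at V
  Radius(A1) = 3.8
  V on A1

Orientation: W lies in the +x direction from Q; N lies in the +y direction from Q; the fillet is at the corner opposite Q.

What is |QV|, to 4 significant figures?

41.51

Q is at the origin; Q and W share the same y with |QW| = 31.3 and W on the +x side, so W = (31.30, 0.000). QN is vertical with |QN| = 31.1 and N on the +y side, so N = (0.000, 31.10). The virtual corner opposite Q is at (31.30, 31.10). The tangent condition forces EC to be normal to WC and the tangent condition forces EV to be normal to VN, with radius 3.8, so the center E sits 3.8 in from both sides at E = (27.50, 27.30). That places the tangent points at C = (31.30, 27.30) on WC and V = (27.50, 31.10) on VN. Then |QV| = |V − Q| = 41.51.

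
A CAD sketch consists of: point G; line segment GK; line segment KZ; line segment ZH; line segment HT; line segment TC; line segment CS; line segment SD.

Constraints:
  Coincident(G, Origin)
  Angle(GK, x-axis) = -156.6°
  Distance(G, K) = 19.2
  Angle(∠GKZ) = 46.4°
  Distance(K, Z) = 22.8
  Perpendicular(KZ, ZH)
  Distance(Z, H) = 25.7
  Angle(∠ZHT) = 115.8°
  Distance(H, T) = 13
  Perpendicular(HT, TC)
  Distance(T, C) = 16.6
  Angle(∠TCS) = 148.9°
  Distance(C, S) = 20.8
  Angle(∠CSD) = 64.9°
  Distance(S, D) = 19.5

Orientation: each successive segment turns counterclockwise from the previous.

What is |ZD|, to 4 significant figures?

5.572

G is at the origin; GK runs at -156.6° with length 19.2, so K = (-17.62, -7.625). ∠GKZ = 46.4° gives KZ at -23.00° from the x-axis; with |KZ| = 22.8, Z = (3.367, -16.53). The perpendicularity gives ZH at right angles to KZ, so ZH runs at 67.00°; with |ZH| = 25.7, H = (13.41, 7.123). ∠ZHT = 115.8° gives HT at 131.2° from the x-axis; with |HT| = 13.0, T = (4.845, 16.90). HT ⟂ TC, so TC runs at -138.8°; with |TC| = 16.6, C = (-7.645, 5.970). ∠TCS = 148.9° gives CS at -107.7° from the x-axis; with |CS| = 20.8, S = (-13.97, -13.85). ∠CSD = 64.9° gives SD at 7.400° from the x-axis; with |SD| = 19.5, D = (5.369, -11.33). Then |ZD| = |D − Z| = 5.572.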